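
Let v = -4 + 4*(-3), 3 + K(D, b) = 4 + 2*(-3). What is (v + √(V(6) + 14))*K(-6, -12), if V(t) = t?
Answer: 80 - 10*√5 ≈ 57.639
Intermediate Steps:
K(D, b) = -5 (K(D, b) = -3 + (4 + 2*(-3)) = -3 + (4 - 6) = -3 - 2 = -5)
v = -16 (v = -4 - 12 = -16)
(v + √(V(6) + 14))*K(-6, -12) = (-16 + √(6 + 14))*(-5) = (-16 + √20)*(-5) = (-16 + 2*√5)*(-5) = 80 - 10*√5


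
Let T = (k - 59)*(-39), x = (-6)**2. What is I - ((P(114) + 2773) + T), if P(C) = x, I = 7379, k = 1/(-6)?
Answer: 4525/2 ≈ 2262.5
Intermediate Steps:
k = -1/6 ≈ -0.16667
x = 36
P(C) = 36
T = 4615/2 (T = (-1/6 - 59)*(-39) = -355/6*(-39) = 4615/2 ≈ 2307.5)
I - ((P(114) + 2773) + T) = 7379 - ((36 + 2773) + 4615/2) = 7379 - (2809 + 4615/2) = 7379 - 1*10233/2 = 7379 - 10233/2 = 4525/2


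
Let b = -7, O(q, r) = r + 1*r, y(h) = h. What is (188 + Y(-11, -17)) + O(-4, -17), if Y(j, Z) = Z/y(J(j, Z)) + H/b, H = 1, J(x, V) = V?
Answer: 1084/7 ≈ 154.86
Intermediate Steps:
O(q, r) = 2*r (O(q, r) = r + r = 2*r)
Y(j, Z) = 6/7 (Y(j, Z) = Z/Z + 1/(-7) = 1 + 1*(-⅐) = 1 - ⅐ = 6/7)
(188 + Y(-11, -17)) + O(-4, -17) = (188 + 6/7) + 2*(-17) = 1322/7 - 34 = 1084/7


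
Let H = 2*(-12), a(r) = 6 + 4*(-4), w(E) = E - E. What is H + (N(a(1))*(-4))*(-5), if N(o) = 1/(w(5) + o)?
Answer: -26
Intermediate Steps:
w(E) = 0
a(r) = -10 (a(r) = 6 - 16 = -10)
H = -24
N(o) = 1/o (N(o) = 1/(0 + o) = 1/o)
H + (N(a(1))*(-4))*(-5) = -24 + (-4/(-10))*(-5) = -24 - ⅒*(-4)*(-5) = -24 + (⅖)*(-5) = -24 - 2 = -26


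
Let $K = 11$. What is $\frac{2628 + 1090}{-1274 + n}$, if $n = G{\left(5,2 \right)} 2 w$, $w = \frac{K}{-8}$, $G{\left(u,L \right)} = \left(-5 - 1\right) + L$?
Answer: $- \frac{3718}{1263} \approx -2.9438$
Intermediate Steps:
$G{\left(u,L \right)} = -6 + L$
$w = - \frac{11}{8}$ ($w = \frac{11}{-8} = 11 \left(- \frac{1}{8}\right) = - \frac{11}{8} \approx -1.375$)
$n = 11$ ($n = \left(-6 + 2\right) 2 \left(- \frac{11}{8}\right) = \left(-4\right) 2 \left(- \frac{11}{8}\right) = \left(-8\right) \left(- \frac{11}{8}\right) = 11$)
$\frac{2628 + 1090}{-1274 + n} = \frac{2628 + 1090}{-1274 + 11} = \frac{3718}{-1263} = 3718 \left(- \frac{1}{1263}\right) = - \frac{3718}{1263}$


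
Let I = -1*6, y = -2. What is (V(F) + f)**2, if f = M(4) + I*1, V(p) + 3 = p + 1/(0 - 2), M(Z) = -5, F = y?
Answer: 1089/4 ≈ 272.25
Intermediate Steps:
I = -6
F = -2
V(p) = -7/2 + p (V(p) = -3 + (p + 1/(0 - 2)) = -3 + (p + 1/(-2)) = -3 + (p - 1/2) = -3 + (-1/2 + p) = -7/2 + p)
f = -11 (f = -5 - 6*1 = -5 - 6 = -11)
(V(F) + f)**2 = ((-7/2 - 2) - 11)**2 = (-11/2 - 11)**2 = (-33/2)**2 = 1089/4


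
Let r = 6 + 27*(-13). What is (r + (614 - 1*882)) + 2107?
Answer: 1494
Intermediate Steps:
r = -345 (r = 6 - 351 = -345)
(r + (614 - 1*882)) + 2107 = (-345 + (614 - 1*882)) + 2107 = (-345 + (614 - 882)) + 2107 = (-345 - 268) + 2107 = -613 + 2107 = 1494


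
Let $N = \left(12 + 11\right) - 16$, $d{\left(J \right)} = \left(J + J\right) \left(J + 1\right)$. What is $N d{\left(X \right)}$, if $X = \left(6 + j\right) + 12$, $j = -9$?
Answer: $1260$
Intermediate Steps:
$X = 9$ ($X = \left(6 - 9\right) + 12 = -3 + 12 = 9$)
$d{\left(J \right)} = 2 J \left(1 + J\right)$
$N = 7$ ($N = 23 - 16 = 7$)
$N d{\left(X \right)} = 7 \cdot 2 \cdot 9 \left(1 + 9\right) = 7 \cdot 2 \cdot 9 \cdot 10 = 7 \cdot 180 = 1260$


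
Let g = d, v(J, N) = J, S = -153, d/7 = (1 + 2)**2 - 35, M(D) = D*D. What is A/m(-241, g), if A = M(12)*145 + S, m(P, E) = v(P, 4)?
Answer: -20727/241 ≈ -86.004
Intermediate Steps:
M(D) = D**2
d = -182 (d = 7*((1 + 2)**2 - 35) = 7*(3**2 - 35) = 7*(9 - 35) = 7*(-26) = -182)
g = -182
m(P, E) = P
A = 20727 (A = 12**2*145 - 153 = 144*145 - 153 = 20880 - 153 = 20727)
A/m(-241, g) = 20727/(-241) = 20727*(-1/241) = -20727/241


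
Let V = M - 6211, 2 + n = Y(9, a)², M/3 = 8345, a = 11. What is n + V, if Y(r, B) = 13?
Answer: 18991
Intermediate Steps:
M = 25035 (M = 3*8345 = 25035)
n = 167 (n = -2 + 13² = -2 + 169 = 167)
V = 18824 (V = 25035 - 6211 = 18824)
n + V = 167 + 18824 = 18991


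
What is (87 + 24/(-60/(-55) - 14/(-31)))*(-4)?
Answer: -107892/263 ≈ -410.24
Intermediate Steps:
(87 + 24/(-60/(-55) - 14/(-31)))*(-4) = (87 + 24/(-60*(-1/55) - 14*(-1/31)))*(-4) = (87 + 24/(12/11 + 14/31))*(-4) = (87 + 24/(526/341))*(-4) = (87 + 24*(341/526))*(-4) = (87 + 4092/263)*(-4) = (26973/263)*(-4) = -107892/263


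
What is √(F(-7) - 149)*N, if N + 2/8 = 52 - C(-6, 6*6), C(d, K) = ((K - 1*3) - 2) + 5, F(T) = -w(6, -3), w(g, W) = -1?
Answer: 63*I*√37/2 ≈ 191.61*I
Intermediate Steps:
F(T) = 1 (F(T) = -1*(-1) = 1)
C(d, K) = K (C(d, K) = ((K - 3) - 2) + 5 = ((-3 + K) - 2) + 5 = (-5 + K) + 5 = K)
N = 63/4 (N = -¼ + (52 - 6*6) = -¼ + (52 - 1*36) = -¼ + (52 - 36) = -¼ + 16 = 63/4 ≈ 15.750)
√(F(-7) - 149)*N = √(1 - 149)*(63/4) = √(-148)*(63/4) = (2*I*√37)*(63/4) = 63*I*√37/2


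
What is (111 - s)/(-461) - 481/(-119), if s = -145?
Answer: 191277/54859 ≈ 3.4867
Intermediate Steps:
(111 - s)/(-461) - 481/(-119) = (111 - 1*(-145))/(-461) - 481/(-119) = (111 + 145)*(-1/461) - 481*(-1/119) = 256*(-1/461) + 481/119 = -256/461 + 481/119 = 191277/54859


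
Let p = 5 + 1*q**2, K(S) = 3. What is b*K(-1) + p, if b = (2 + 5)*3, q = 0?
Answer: 68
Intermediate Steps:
p = 5 (p = 5 + 1*0**2 = 5 + 1*0 = 5 + 0 = 5)
b = 21 (b = 7*3 = 21)
b*K(-1) + p = 21*3 + 5 = 63 + 5 = 68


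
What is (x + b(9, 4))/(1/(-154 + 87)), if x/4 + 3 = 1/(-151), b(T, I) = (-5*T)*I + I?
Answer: 1902264/151 ≈ 12598.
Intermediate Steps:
b(T, I) = I - 5*I*T (b(T, I) = -5*I*T + I = I - 5*I*T)
x = -1816/151 (x = -12 + 4/(-151) = -12 + 4*(-1/151) = -12 - 4/151 = -1816/151 ≈ -12.026)
(x + b(9, 4))/(1/(-154 + 87)) = (-1816/151 + 4*(1 - 5*9))/(1/(-154 + 87)) = (-1816/151 + 4*(1 - 45))/(1/(-67)) = (-1816/151 + 4*(-44))/(-1/67) = (-1816/151 - 176)*(-67) = -28392/151*(-67) = 1902264/151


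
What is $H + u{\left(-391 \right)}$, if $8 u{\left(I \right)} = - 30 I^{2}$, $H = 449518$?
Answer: $- \frac{495143}{4} \approx -1.2379 \cdot 10^{5}$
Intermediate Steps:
$u{\left(I \right)} = - \frac{15 I^{2}}{4}$ ($u{\left(I \right)} = \frac{\left(-30\right) I^{2}}{8} = - \frac{15 I^{2}}{4}$)
$H + u{\left(-391 \right)} = 449518 - \frac{15 \left(-391\right)^{2}}{4} = 449518 - \frac{2293215}{4} = - \frac{495143}{4}$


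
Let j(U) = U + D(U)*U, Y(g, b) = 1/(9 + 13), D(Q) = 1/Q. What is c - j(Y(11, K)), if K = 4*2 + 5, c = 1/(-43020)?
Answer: -494741/473220 ≈ -1.0455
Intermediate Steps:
c = -1/43020 ≈ -2.3245e-5
K = 13 (K = 8 + 5 = 13)
Y(g, b) = 1/22
j(U) = 1 + U (j(U) = U + U/U = U + 1 = 1 + U)
c - j(Y(11, K)) = -1/43020 - (1 + 1/22) = -1/43020 - 1*23/22 = -1/43020 - 23/22 = -494741/473220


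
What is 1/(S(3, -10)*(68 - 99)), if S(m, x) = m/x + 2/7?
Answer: 70/31 ≈ 2.2581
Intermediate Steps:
S(m, x) = 2/7 + m/x (S(m, x) = m/x + 2*(1/7) = m/x + 2/7 = 2/7 + m/x)
1/(S(3, -10)*(68 - 99)) = 1/((2/7 + 3/(-10))*(68 - 99)) = 1/((2/7 + 3*(-1/10))*(-31)) = 1/((2/7 - 3/10)*(-31)) = 1/(-1/70*(-31)) = 1/(31/70) = 70/31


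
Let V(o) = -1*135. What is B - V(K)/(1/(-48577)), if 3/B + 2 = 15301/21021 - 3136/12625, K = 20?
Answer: -18505513057590/2821867 ≈ -6.5579e+6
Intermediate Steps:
V(o) = -135
B = -5567625/2821867 (B = 3/(-2 + (15301/21021 - 3136/12625)) = 3/(-2 + (15301*(1/21021) - 3136*1/12625)) = 3/(-2 + (107/147 - 3136/12625)) = 3/(-2 + 889883/1855875) = 3/(-2821867/1855875) = 3*(-1855875/2821867) = -5567625/2821867 ≈ -1.9730)
B - V(K)/(1/(-48577)) = -5567625/2821867 - (-135)/(1/(-48577)) = -5567625/2821867 - (-135)/(-1/48577) = -5567625/2821867 - (-135)*(-48577) = -5567625/2821867 - 1*6557895 = -5567625/2821867 - 6557895 = -18505513057590/2821867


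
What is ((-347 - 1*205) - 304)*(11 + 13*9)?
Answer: -109568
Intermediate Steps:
((-347 - 1*205) - 304)*(11 + 13*9) = ((-347 - 205) - 304)*(11 + 117) = (-552 - 304)*128 = -856*128 = -109568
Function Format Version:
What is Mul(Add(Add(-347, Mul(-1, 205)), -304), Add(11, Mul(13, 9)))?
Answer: -109568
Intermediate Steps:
Mul(Add(Add(-347, Mul(-1, 205)), -304), Add(11, Mul(13, 9))) = Mul(Add(Add(-347, -205), -304), Add(11, 117)) = Mul(Add(-552, -304), 128) = Mul(-856, 128) = -109568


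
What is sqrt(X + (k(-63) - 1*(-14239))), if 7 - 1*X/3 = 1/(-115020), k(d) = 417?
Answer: sqrt(599292732765)/6390 ≈ 121.15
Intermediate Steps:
X = 805141/38340 (X = 21 - 3/(-115020) = 21 - 3*(-1/115020) = 21 + 1/38340 = 805141/38340 ≈ 21.000)
sqrt(X + (k(-63) - 1*(-14239))) = sqrt(805141/38340 + (417 - 1*(-14239))) = sqrt(805141/38340 + (417 + 14239)) = sqrt(805141/38340 + 14656) = sqrt(562716181/38340) = sqrt(599292732765)/6390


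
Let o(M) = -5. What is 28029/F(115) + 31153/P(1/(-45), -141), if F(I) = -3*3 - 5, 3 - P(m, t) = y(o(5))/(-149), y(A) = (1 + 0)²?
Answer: 3744869/448 ≈ 8359.1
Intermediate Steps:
y(A) = 1 (y(A) = 1² = 1)
P(m, t) = 448/149 (P(m, t) = 3 - 1/(-149) = 3 - (-1)/149 = 3 - 1*(-1/149) = 3 + 1/149 = 448/149)
F(I) = -14 (F(I) = -9 - 5 = -14)
28029/F(115) + 31153/P(1/(-45), -141) = 28029/(-14) + 31153/(448/149) = 28029*(-1/14) + 31153*(149/448) = -28029/14 + 4641797/448 = 3744869/448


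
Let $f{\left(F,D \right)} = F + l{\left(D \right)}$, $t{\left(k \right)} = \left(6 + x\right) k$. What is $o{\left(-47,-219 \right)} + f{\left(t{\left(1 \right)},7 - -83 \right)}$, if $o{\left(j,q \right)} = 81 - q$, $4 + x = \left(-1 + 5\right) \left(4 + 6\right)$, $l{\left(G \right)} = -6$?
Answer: $336$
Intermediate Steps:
$x = 36$ ($x = -4 + \left(-1 + 5\right) \left(4 + 6\right) = -4 + 4 \cdot 10 = -4 + 40 = 36$)
$t{\left(k \right)} = 42 k$ ($t{\left(k \right)} = \left(6 + 36\right) k = 42 k$)
$f{\left(F,D \right)} = -6 + F$ ($f{\left(F,D \right)} = F - 6 = -6 + F$)
$o{\left(-47,-219 \right)} + f{\left(t{\left(1 \right)},7 - -83 \right)} = \left(81 - -219\right) + \left(-6 + 42 \cdot 1\right) = \left(81 + 219\right) + \left(-6 + 42\right) = 300 + 36 = 336$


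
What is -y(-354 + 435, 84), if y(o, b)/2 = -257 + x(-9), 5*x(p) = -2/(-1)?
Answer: 2566/5 ≈ 513.20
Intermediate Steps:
x(p) = ⅖ (x(p) = (-2/(-1))/5 = (-1*(-2))/5 = (⅕)*2 = ⅖)
y(o, b) = -2566/5 (y(o, b) = 2*(-257 + ⅖) = 2*(-1283/5) = -2566/5)
-y(-354 + 435, 84) = -1*(-2566/5) = 2566/5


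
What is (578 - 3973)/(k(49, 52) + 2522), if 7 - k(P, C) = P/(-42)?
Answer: -20370/15181 ≈ -1.3418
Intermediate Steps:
k(P, C) = 7 + P/42 (k(P, C) = 7 - P/(-42) = 7 - P*(-1)/42 = 7 - (-1)*P/42 = 7 + P/42)
(578 - 3973)/(k(49, 52) + 2522) = (578 - 3973)/((7 + (1/42)*49) + 2522) = -3395/((7 + 7/6) + 2522) = -3395/(49/6 + 2522) = -3395/15181/6 = -3395*6/15181 = -20370/15181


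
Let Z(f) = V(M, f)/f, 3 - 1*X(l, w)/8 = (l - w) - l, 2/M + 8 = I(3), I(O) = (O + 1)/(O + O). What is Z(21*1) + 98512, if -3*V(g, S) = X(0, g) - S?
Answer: 7585423/77 ≈ 98512.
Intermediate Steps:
I(O) = (1 + O)/(2*O) (I(O) = (1 + O)/((2*O)) = (1 + O)*(1/(2*O)) = (1 + O)/(2*O))
M = -3/11 (M = 2/(-8 + (½)*(1 + 3)/3) = 2/(-8 + (½)*(⅓)*4) = 2/(-8 + ⅔) = 2/(-22/3) = 2*(-3/22) = -3/11 ≈ -0.27273)
X(l, w) = 24 + 8*w (X(l, w) = 24 - 8*((l - w) - l) = 24 - (-8)*w = 24 + 8*w)
V(g, S) = -8 - 8*g/3 + S/3 (V(g, S) = -((24 + 8*g) - S)/3 = -(24 - S + 8*g)/3 = -8 - 8*g/3 + S/3)
Z(f) = (-80/11 + f/3)/f (Z(f) = (-8 - 8/3*(-3/11) + f/3)/f = (-8 + 8/11 + f/3)/f = (-80/11 + f/3)/f)
Z(21*1) + 98512 = (-240 + 11*(21*1))/(33*((21*1))) + 98512 = (1/33)*(-240 + 11*21)/21 + 98512 = (1/33)*(1/21)*(-240 + 231) + 98512 = (1/33)*(1/21)*(-9) + 98512 = -1/77 + 98512 = 7585423/77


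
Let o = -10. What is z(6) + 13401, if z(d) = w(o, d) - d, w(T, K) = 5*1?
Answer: 13400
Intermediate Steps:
w(T, K) = 5
z(d) = 5 - d
z(6) + 13401 = (5 - 1*6) + 13401 = (5 - 6) + 13401 = -1 + 13401 = 13400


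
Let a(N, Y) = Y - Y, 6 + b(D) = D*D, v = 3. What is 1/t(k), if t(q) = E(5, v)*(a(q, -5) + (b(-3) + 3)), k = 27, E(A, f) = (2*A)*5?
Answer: 1/300 ≈ 0.0033333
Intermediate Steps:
b(D) = -6 + D**2 (b(D) = -6 + D*D = -6 + D**2)
E(A, f) = 10*A
a(N, Y) = 0
t(q) = 300 (t(q) = (10*5)*(0 + ((-6 + (-3)**2) + 3)) = 50*(0 + ((-6 + 9) + 3)) = 50*(0 + (3 + 3)) = 50*(0 + 6) = 50*6 = 300)
1/t(k) = 1/300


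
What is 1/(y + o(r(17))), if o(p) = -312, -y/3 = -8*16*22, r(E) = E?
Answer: 1/8136 ≈ 0.00012291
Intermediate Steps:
y = 8448 (y = -3*(-8*16)*22 = -(-384)*22 = -3*(-2816) = 8448)
1/(y + o(r(17))) = 1/(8448 - 312) = 1/8136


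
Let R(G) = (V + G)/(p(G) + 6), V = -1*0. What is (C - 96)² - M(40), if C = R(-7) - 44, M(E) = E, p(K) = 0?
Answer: 715969/36 ≈ 19888.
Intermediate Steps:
V = 0
R(G) = G/6 (R(G) = (0 + G)/(0 + 6) = G/6)
C = -271/6 (C = (⅙)*(-7) - 44 = -7/6 - 44 = -271/6 ≈ -45.167)
(C - 96)² - M(40) = (-271/6 - 96)² - 1*40 = (-847/6)² - 40 = 717409/36 - 40 = 715969/36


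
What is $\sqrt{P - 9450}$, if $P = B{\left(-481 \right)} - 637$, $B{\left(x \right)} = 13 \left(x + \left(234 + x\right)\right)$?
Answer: $7 i \sqrt{399} \approx 139.82 i$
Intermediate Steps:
$B{\left(x \right)} = 3042 + 26 x$ ($B{\left(x \right)} = 13 \left(234 + 2 x\right) = 3042 + 26 x$)
$P = -10101$ ($P = \left(3042 + 26 \left(-481\right)\right) - 637 = \left(3042 - 12506\right) - 637 = -9464 - 637 = -10101$)
$\sqrt{P - 9450} = \sqrt{-10101 - 9450} = \sqrt{-19551} = 7 i \sqrt{399}$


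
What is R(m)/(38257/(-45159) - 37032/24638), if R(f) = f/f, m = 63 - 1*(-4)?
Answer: -556313721/1307452027 ≈ -0.42549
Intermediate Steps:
m = 67 (m = 63 + 4 = 67)
R(f) = 1
R(m)/(38257/(-45159) - 37032/24638) = 1/(38257/(-45159) - 37032/24638) = 1/(38257*(-1/45159) - 37032*1/24638) = 1/(-38257/45159 - 18516/12319) = 1/(-1307452027/556313721) = 1*(-556313721/1307452027) = -556313721/1307452027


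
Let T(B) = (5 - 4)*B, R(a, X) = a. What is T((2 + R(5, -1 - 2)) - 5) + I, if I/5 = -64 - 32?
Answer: -478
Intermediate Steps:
I = -480 (I = 5*(-64 - 32) = 5*(-96) = -480)
T(B) = B (T(B) = 1*B = B)
T((2 + R(5, -1 - 2)) - 5) + I = ((2 + 5) - 5) - 480 = (7 - 5) - 480 = 2 - 480 = -478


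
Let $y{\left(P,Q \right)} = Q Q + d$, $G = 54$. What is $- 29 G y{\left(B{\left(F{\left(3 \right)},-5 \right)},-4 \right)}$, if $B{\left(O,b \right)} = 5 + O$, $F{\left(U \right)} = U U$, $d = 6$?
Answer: $-34452$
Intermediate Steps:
$F{\left(U \right)} = U^{2}$
$y{\left(P,Q \right)} = 6 + Q^{2}$ ($y{\left(P,Q \right)} = Q Q + 6 = Q^{2} + 6 = 6 + Q^{2}$)
$- 29 G y{\left(B{\left(F{\left(3 \right)},-5 \right)},-4 \right)} = \left(-29\right) 54 \left(6 + \left(-4\right)^{2}\right) = - 1566 \left(6 + 16\right) = \left(-1566\right) 22 = -34452$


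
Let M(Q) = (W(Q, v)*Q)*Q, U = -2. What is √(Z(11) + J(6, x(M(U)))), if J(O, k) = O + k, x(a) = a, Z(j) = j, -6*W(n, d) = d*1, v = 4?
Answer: √129/3 ≈ 3.7859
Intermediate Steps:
W(n, d) = -d/6
M(Q) = -2*Q²/3 (M(Q) = ((-⅙*4)*Q)*Q = (-2*Q/3)*Q = -2*Q²/3)
√(Z(11) + J(6, x(M(U)))) = √(11 + (6 - ⅔*(-2)²)) = √(11 + (6 - ⅔*4)) = √(11 + (6 - 8/3)) = √(11 + 10/3) = √(43/3) = √129/3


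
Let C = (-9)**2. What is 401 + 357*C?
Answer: 29318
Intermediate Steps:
C = 81
401 + 357*C = 401 + 357*81 = 401 + 28917 = 29318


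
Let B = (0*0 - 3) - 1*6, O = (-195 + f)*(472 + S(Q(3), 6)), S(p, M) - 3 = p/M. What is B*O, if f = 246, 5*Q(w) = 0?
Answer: -218025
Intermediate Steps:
Q(w) = 0 (Q(w) = (⅕)*0 = 0)
S(p, M) = 3 + p/M
O = 24225 (O = (-195 + 246)*(472 + (3 + 0/6)) = 51*(472 + (3 + 0*(⅙))) = 51*(472 + (3 + 0)) = 51*(472 + 3) = 51*475 = 24225)
B = -9 (B = (0 - 3) - 6 = -3 - 6 = -9)
B*O = -9*24225 = -218025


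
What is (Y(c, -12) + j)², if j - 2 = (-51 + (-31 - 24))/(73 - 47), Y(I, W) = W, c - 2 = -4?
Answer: 33489/169 ≈ 198.16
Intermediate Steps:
c = -2 (c = 2 - 4 = -2)
j = -27/13 (j = 2 + (-51 + (-31 - 24))/(73 - 47) = 2 + (-51 - 55)/26 = 2 - 106*1/26 = 2 - 53/13 = -27/13 ≈ -2.0769)
(Y(c, -12) + j)² = (-12 - 27/13)² = (-183/13)² = 33489/169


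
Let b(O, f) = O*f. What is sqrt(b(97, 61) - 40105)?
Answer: 2*I*sqrt(8547) ≈ 184.9*I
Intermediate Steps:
sqrt(b(97, 61) - 40105) = sqrt(97*61 - 40105) = sqrt(5917 - 40105) = sqrt(-34188) = 2*I*sqrt(8547)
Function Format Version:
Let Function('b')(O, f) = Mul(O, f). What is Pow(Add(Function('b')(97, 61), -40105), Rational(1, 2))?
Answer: Mul(2, I, Pow(8547, Rational(1, 2))) ≈ Mul(184.90, I)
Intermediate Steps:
Pow(Add(Function('b')(97, 61), -40105), Rational(1, 2)) = Pow(Add(Mul(97, 61), -40105), Rational(1, 2)) = Pow(Add(5917, -40105), Rational(1, 2)) = Pow(-34188, Rational(1, 2)) = Mul(2, I, Pow(8547, Rational(1, 2)))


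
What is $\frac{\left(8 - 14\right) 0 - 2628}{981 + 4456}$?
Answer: $- \frac{2628}{5437} \approx -0.48335$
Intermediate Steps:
$\frac{\left(8 - 14\right) 0 - 2628}{981 + 4456} = \frac{\left(-6\right) 0 - 2628}{5437} = \left(0 - 2628\right) \frac{1}{5437} = \left(-2628\right) \frac{1}{5437} = - \frac{2628}{5437}$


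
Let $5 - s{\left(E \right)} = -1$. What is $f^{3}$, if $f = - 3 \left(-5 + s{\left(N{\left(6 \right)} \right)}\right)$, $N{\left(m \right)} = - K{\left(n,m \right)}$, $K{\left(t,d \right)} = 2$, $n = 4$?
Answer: $-27$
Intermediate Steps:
$N{\left(m \right)} = -2$ ($N{\left(m \right)} = \left(-1\right) 2 = -2$)
$s{\left(E \right)} = 6$ ($s{\left(E \right)} = 5 - -1 = 5 + 1 = 6$)
$f = -3$ ($f = - 3 \left(-5 + 6\right) = \left(-3\right) 1 = -3$)
$f^{3} = \left(-3\right)^{3} = -27$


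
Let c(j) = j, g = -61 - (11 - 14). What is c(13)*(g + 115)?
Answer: 741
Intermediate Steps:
g = -58 (g = -61 - 1*(-3) = -61 + 3 = -58)
c(13)*(g + 115) = 13*(-58 + 115) = 13*57 = 741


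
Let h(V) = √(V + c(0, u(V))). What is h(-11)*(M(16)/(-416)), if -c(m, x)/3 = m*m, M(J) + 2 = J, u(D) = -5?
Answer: -7*I*√11/208 ≈ -0.11162*I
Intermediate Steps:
M(J) = -2 + J
c(m, x) = -3*m² (c(m, x) = -3*m*m = -3*m²)
h(V) = √V (h(V) = √(V - 3*0²) = √(V - 3*0) = √(V + 0) = √V)
h(-11)*(M(16)/(-416)) = √(-11)*((-2 + 16)/(-416)) = (I*√11)*(14*(-1/416)) = (I*√11)*(-7/208) = -7*I*√11/208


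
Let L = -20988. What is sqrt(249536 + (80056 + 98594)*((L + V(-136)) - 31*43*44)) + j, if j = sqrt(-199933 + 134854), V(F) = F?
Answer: I*(3*sqrt(7231) + 8*sqrt(222683326)) ≈ 1.1964e+5*I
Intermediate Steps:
j = 3*I*sqrt(7231) (j = sqrt(-65079) = 3*I*sqrt(7231) ≈ 255.11*I)
sqrt(249536 + (80056 + 98594)*((L + V(-136)) - 31*43*44)) + j = sqrt(249536 + (80056 + 98594)*((-20988 - 136) - 31*43*44)) + 3*I*sqrt(7231) = sqrt(249536 + 178650*(-21124 - 1333*44)) + 3*I*sqrt(7231) = sqrt(249536 + 178650*(-21124 - 58652)) + 3*I*sqrt(7231) = sqrt(249536 + 178650*(-79776)) + 3*I*sqrt(7231) = sqrt(249536 - 14251982400) + 3*I*sqrt(7231) = sqrt(-14251732864) + 3*I*sqrt(7231) = 8*I*sqrt(222683326) + 3*I*sqrt(7231) = 3*I*sqrt(7231) + 8*I*sqrt(222683326)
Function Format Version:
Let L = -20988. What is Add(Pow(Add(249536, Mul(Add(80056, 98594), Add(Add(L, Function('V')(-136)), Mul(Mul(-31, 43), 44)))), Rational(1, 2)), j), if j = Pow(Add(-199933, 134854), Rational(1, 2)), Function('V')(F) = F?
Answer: Mul(I, Add(Mul(3, Pow(7231, Rational(1, 2))), Mul(8, Pow(222683326, Rational(1, 2))))) ≈ Mul(1.1964e+5, I)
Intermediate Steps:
j = Mul(3, I, Pow(7231, Rational(1, 2))) (j = Pow(-65079, Rational(1, 2)) = Mul(3, I, Pow(7231, Rational(1, 2))) ≈ Mul(255.11, I))
Add(Pow(Add(249536, Mul(Add(80056, 98594), Add(Add(L, Function('V')(-136)), Mul(Mul(-31, 43), 44)))), Rational(1, 2)), j) = Add(Pow(Add(249536, Mul(Add(80056, 98594), Add(Add(-20988, -136), Mul(Mul(-31, 43), 44)))), Rational(1, 2)), Mul(3, I, Pow(7231, Rational(1, 2)))) = Add(Pow(Add(249536, Mul(178650, Add(-21124, Mul(-1333, 44)))), Rational(1, 2)), Mul(3, I, Pow(7231, Rational(1, 2)))) = Add(Pow(Add(249536, Mul(178650, Add(-21124, -58652))), Rational(1, 2)), Mul(3, I, Pow(7231, Rational(1, 2)))) = Add(Pow(Add(249536, Mul(178650, -79776)), Rational(1, 2)), Mul(3, I, Pow(7231, Rational(1, 2)))) = Add(Pow(Add(249536, -14251982400), Rational(1, 2)), Mul(3, I, Pow(7231, Rational(1, 2)))) = Add(Pow(-14251732864, Rational(1, 2)), Mul(3, I, Pow(7231, Rational(1, 2)))) = Add(Mul(8, I, Pow(222683326, Rational(1, 2))), Mul(3, I, Pow(7231, Rational(1, 2)))) = Add(Mul(3, I, Pow(7231, Rational(1, 2))), Mul(8, I, Pow(222683326, Rational(1, 2))))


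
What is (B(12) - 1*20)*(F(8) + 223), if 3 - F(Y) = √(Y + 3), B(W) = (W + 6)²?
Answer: 68704 - 304*√11 ≈ 67696.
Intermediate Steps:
B(W) = (6 + W)²
F(Y) = 3 - √(3 + Y) (F(Y) = 3 - √(Y + 3) = 3 - √(3 + Y))
(B(12) - 1*20)*(F(8) + 223) = ((6 + 12)² - 1*20)*((3 - √(3 + 8)) + 223) = (18² - 20)*((3 - √11) + 223) = (324 - 20)*(226 - √11) = 304*(226 - √11) = 68704 - 304*√11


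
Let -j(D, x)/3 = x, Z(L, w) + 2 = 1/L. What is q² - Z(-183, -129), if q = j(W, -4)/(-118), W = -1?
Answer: 1284115/637023 ≈ 2.0158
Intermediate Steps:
Z(L, w) = -2 + 1/L
j(D, x) = -3*x
q = -6/59 (q = -3*(-4)/(-118) = 12*(-1/118) = -6/59 ≈ -0.10169)
q² - Z(-183, -129) = (-6/59)² - (-2 + 1/(-183)) = 36/3481 - (-2 - 1/183) = 36/3481 - 1*(-367/183) = 36/3481 + 367/183 = 1284115/637023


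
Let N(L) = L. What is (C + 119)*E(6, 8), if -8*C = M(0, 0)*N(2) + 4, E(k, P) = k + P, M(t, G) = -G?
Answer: 1659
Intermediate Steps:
E(k, P) = P + k
C = -½ (C = -(-1*0*2 + 4)/8 = -(0*2 + 4)/8 = -(0 + 4)/8 = -⅛*4 = -½ ≈ -0.50000)
(C + 119)*E(6, 8) = (-½ + 119)*(8 + 6) = (237/2)*14 = 1659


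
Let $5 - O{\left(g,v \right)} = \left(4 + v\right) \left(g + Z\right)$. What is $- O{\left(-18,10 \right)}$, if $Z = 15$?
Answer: $-47$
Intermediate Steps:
$O{\left(g,v \right)} = 5 - \left(4 + v\right) \left(15 + g\right)$ ($O{\left(g,v \right)} = 5 - \left(4 + v\right) \left(g + 15\right) = 5 - \left(4 + v\right) \left(15 + g\right)$)
$- O{\left(-18,10 \right)} = - (-55 - 150 - -72 - \left(-18\right) 10) = - (-55 - 150 + 72 + 180) = \left(-1\right) 47 = -47$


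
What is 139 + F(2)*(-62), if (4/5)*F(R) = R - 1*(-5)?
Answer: -807/2 ≈ -403.50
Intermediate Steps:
F(R) = 25/4 + 5*R/4 (F(R) = 5*(R - 1*(-5))/4 = 5*(R + 5)/4 = 5*(5 + R)/4 = 25/4 + 5*R/4)
139 + F(2)*(-62) = 139 + (25/4 + (5/4)*2)*(-62) = 139 + (25/4 + 5/2)*(-62) = 139 + (35/4)*(-62) = 139 - 1085/2 = -807/2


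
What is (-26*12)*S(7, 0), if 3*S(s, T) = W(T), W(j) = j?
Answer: 0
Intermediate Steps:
S(s, T) = T/3
(-26*12)*S(7, 0) = (-26*12)*((⅓)*0) = -312*0 = 0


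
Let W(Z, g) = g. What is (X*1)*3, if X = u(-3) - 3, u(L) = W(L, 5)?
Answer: 6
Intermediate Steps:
u(L) = 5
X = 2 (X = 5 - 3 = 2)
(X*1)*3 = (2*1)*3 = 2*3 = 6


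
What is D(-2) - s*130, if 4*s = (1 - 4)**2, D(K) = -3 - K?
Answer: -587/2 ≈ -293.50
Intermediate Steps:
s = 9/4 (s = (1 - 4)**2/4 = (1/4)*(-3)**2 = (1/4)*9 = 9/4 ≈ 2.2500)
D(-2) - s*130 = (-3 - 1*(-2)) - 1*9/4*130 = (-3 + 2) - 9/4*130 = -1 - 585/2 = -587/2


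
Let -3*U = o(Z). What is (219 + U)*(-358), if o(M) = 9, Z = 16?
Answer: -77328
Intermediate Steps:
U = -3 (U = -⅓*9 = -3)
(219 + U)*(-358) = (219 - 3)*(-358) = 216*(-358) = -77328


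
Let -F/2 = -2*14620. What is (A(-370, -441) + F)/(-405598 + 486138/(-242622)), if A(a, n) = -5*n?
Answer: -2453919345/16401247349 ≈ -0.14962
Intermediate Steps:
F = 58480 (F = -(-4)*14620 = -2*(-29240) = 58480)
(A(-370, -441) + F)/(-405598 + 486138/(-242622)) = (-5*(-441) + 58480)/(-405598 + 486138/(-242622)) = (2205 + 58480)/(-405598 + 486138*(-1/242622)) = 60685/(-405598 - 81023/40437) = 60685/(-16401247349/40437) = 60685*(-40437/16401247349) = -2453919345/16401247349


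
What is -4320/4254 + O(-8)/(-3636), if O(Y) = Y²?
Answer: -665824/644481 ≈ -1.0331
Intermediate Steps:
-4320/4254 + O(-8)/(-3636) = -4320/4254 + (-8)²/(-3636) = -4320*1/4254 + 64*(-1/3636) = -720/709 - 16/909 = -665824/644481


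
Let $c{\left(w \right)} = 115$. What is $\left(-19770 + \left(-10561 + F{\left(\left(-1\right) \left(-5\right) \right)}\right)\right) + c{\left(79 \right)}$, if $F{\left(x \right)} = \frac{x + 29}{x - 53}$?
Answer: $- \frac{725201}{24} \approx -30217.0$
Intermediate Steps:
$F{\left(x \right)} = \frac{29 + x}{-53 + x}$
$\left(-19770 + \left(-10561 + F{\left(\left(-1\right) \left(-5\right) \right)}\right)\right) + c{\left(79 \right)} = \left(-19770 - \left(10561 - \frac{29 - -5}{-53 - -5}\right)\right) + 115 = \left(-19770 - \left(10561 - \frac{29 + 5}{-53 + 5}\right)\right) + 115 = \left(-19770 - \left(10561 - \frac{1}{-48} \cdot 34\right)\right) + 115 = \left(-19770 - \frac{253481}{24}\right) + 115 = - \frac{727961}{24} + 115 = - \frac{725201}{24}$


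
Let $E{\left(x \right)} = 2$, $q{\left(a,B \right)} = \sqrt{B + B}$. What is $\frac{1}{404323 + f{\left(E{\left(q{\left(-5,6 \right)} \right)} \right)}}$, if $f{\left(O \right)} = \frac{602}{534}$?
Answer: $\frac{267}{107954542} \approx 2.4733 \cdot 10^{-6}$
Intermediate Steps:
$q{\left(a,B \right)} = \sqrt{2} \sqrt{B}$ ($q{\left(a,B \right)} = \sqrt{2 B} = \sqrt{2} \sqrt{B}$)
$f{\left(O \right)} = \frac{301}{267}$ ($f{\left(O \right)} = 602 \cdot \frac{1}{534} = \frac{301}{267}$)
$\frac{1}{404323 + f{\left(E{\left(q{\left(-5,6 \right)} \right)} \right)}} = \frac{1}{404323 + \frac{301}{267}} = \frac{1}{\frac{107954542}{267}} = \frac{267}{107954542}$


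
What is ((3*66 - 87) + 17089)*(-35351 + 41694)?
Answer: 109099600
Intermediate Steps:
((3*66 - 87) + 17089)*(-35351 + 41694) = ((198 - 87) + 17089)*6343 = (111 + 17089)*6343 = 17200*6343 = 109099600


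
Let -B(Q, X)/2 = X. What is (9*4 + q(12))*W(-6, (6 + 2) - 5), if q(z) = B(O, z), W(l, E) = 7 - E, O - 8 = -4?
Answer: 48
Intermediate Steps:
O = 4 (O = 8 - 4 = 4)
B(Q, X) = -2*X
q(z) = -2*z
(9*4 + q(12))*W(-6, (6 + 2) - 5) = (9*4 - 2*12)*(7 - ((6 + 2) - 5)) = (36 - 24)*(7 - (8 - 5)) = 12*(7 - 1*3) = 12*(7 - 3) = 12*4 = 48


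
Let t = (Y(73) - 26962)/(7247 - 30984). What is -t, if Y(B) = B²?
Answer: -21633/23737 ≈ -0.91136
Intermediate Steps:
t = 21633/23737 (t = (73² - 26962)/(7247 - 30984) = (5329 - 26962)/(-23737) = -21633*(-1/23737) = 21633/23737 ≈ 0.91136)
-t = -1*21633/23737 = -21633/23737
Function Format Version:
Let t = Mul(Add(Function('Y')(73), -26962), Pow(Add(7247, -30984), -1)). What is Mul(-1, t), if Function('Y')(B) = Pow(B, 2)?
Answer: Rational(-21633, 23737) ≈ -0.91136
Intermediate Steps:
t = Rational(21633, 23737) (t = Mul(Add(Pow(73, 2), -26962), Pow(Add(7247, -30984), -1)) = Mul(Add(5329, -26962), Pow(-23737, -1)) = Mul(-21633, Rational(-1, 23737)) = Rational(21633, 23737) ≈ 0.91136)
Mul(-1, t) = Mul(-1, Rational(21633, 23737)) = Rational(-21633, 23737)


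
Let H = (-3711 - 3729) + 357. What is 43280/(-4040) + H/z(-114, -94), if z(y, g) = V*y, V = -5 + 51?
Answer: -1652875/176548 ≈ -9.3622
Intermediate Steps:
V = 46
z(y, g) = 46*y
H = -7083 (H = -7440 + 357 = -7083)
43280/(-4040) + H/z(-114, -94) = 43280/(-4040) - 7083/(46*(-114)) = 43280*(-1/4040) - 7083/(-5244) = -1082/101 - 7083*(-1/5244) = -1082/101 + 2361/1748 = -1652875/176548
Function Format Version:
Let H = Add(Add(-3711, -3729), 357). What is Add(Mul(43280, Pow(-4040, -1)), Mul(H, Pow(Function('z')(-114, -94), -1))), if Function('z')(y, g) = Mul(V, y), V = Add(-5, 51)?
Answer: Rational(-1652875, 176548) ≈ -9.3622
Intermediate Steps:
V = 46
Function('z')(y, g) = Mul(46, y)
H = -7083 (H = Add(-7440, 357) = -7083)
Add(Mul(43280, Pow(-4040, -1)), Mul(H, Pow(Function('z')(-114, -94), -1))) = Add(Mul(43280, Pow(-4040, -1)), Mul(-7083, Pow(Mul(46, -114), -1))) = Add(Mul(43280, Rational(-1, 4040)), Mul(-7083, Pow(-5244, -1))) = Add(Rational(-1082, 101), Mul(-7083, Rational(-1, 5244))) = Add(Rational(-1082, 101), Rational(2361, 1748)) = Rational(-1652875, 176548)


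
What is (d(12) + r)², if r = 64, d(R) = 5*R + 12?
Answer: 18496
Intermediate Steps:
d(R) = 12 + 5*R
(d(12) + r)² = ((12 + 5*12) + 64)² = ((12 + 60) + 64)² = (72 + 64)² = 136² = 18496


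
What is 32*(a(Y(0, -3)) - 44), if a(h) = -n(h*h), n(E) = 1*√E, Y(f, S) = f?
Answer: -1408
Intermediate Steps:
n(E) = √E
a(h) = -√(h²) (a(h) = -√(h*h) = -√(h²))
32*(a(Y(0, -3)) - 44) = 32*(-√(0²) - 44) = 32*(-√0 - 44) = 32*(-1*0 - 44) = 32*(0 - 44) = 32*(-44) = -1408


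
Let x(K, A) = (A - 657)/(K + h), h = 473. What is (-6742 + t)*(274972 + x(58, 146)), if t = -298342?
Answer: -44545199213164/531 ≈ -8.3889e+10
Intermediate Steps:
x(K, A) = (-657 + A)/(473 + K) (x(K, A) = (A - 657)/(K + 473) = (-657 + A)/(473 + K))
(-6742 + t)*(274972 + x(58, 146)) = (-6742 - 298342)*(274972 + (-657 + 146)/(473 + 58)) = -305084*(274972 - 511/531) = -305084*146009621/531 = -44545199213164/531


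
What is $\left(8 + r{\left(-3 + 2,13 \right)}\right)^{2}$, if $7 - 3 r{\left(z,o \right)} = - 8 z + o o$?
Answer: $\frac{21316}{9} \approx 2368.4$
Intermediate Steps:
$r{\left(z,o \right)} = \frac{7}{3} - \frac{o^{2}}{3} + \frac{8 z}{3}$ ($r{\left(z,o \right)} = \frac{7}{3} - \frac{- 8 z + o o}{3} = \frac{7}{3} - \frac{- 8 z + o^{2}}{3} = \frac{7}{3} - \frac{o^{2} - 8 z}{3} = \frac{7}{3} - \left(- \frac{8 z}{3} + \frac{o^{2}}{3}\right) = \frac{7}{3} - \frac{o^{2}}{3} + \frac{8 z}{3}$)
$\left(8 + r{\left(-3 + 2,13 \right)}\right)^{2} = \left(8 + \left(\frac{7}{3} - \frac{13^{2}}{3} + \frac{8 \left(-3 + 2\right)}{3}\right)\right)^{2} = \left(8 + \left(\frac{7}{3} - \frac{169}{3} + \frac{8}{3} \left(-1\right)\right)\right)^{2} = \left(8 - \frac{170}{3}\right)^{2} = \left(- \frac{146}{3}\right)^{2} = \frac{21316}{9}$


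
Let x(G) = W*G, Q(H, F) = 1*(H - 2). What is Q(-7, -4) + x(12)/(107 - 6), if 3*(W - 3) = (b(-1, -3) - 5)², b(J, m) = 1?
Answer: -809/101 ≈ -8.0099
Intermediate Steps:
Q(H, F) = -2 + H (Q(H, F) = 1*(-2 + H) = -2 + H)
W = 25/3 (W = 3 + (1 - 5)²/3 = 3 + (⅓)*(-4)² = 3 + (⅓)*16 = 3 + 16/3 = 25/3 ≈ 8.3333)
x(G) = 25*G/3
Q(-7, -4) + x(12)/(107 - 6) = (-2 - 7) + ((25/3)*12)/(107 - 6) = -9 + 100/101 = -809/101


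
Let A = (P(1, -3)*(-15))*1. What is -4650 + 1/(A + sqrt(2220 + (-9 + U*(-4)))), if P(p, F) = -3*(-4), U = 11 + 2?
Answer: -140620830/30241 - sqrt(2159)/30241 ≈ -4650.0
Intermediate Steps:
U = 13
P(p, F) = 12
A = -180 (A = (12*(-15))*1 = -180*1 = -180)
-4650 + 1/(A + sqrt(2220 + (-9 + U*(-4)))) = -4650 + 1/(-180 + sqrt(2220 + (-9 + 13*(-4)))) = -4650 + 1/(-180 + sqrt(2220 + (-9 - 52))) = -4650 + 1/(-180 + sqrt(2220 - 61)) = -4650 + 1/(-180 + sqrt(2159))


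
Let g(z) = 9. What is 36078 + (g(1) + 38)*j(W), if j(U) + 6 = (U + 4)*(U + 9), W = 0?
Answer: 37488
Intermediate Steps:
j(U) = -6 + (4 + U)*(9 + U) (j(U) = -6 + (U + 4)*(U + 9) = -6 + (4 + U)*(9 + U))
36078 + (g(1) + 38)*j(W) = 36078 + (9 + 38)*(30 + 0² + 13*0) = 36078 + 47*(30 + 0 + 0) = 36078 + 47*30 = 36078 + 1410 = 37488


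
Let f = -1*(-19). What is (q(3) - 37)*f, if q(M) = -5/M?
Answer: -2204/3 ≈ -734.67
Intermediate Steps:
f = 19
(q(3) - 37)*f = (-5/3 - 37)*19 = -116/3*19 = -2204/3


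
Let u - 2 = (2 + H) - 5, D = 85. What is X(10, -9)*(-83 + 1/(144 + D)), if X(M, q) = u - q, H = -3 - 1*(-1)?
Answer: -114036/229 ≈ -497.97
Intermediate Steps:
H = -2 (H = -3 + 1 = -2)
u = -3 (u = 2 + ((2 - 2) - 5) = 2 + (0 - 5) = 2 - 5 = -3)
X(M, q) = -3 - q
X(10, -9)*(-83 + 1/(144 + D)) = (-3 - 1*(-9))*(-83 + 1/(144 + 85)) = (-3 + 9)*(-83 + 1/229) = 6*(-83 + 1/229) = 6*(-19006/229) = -114036/229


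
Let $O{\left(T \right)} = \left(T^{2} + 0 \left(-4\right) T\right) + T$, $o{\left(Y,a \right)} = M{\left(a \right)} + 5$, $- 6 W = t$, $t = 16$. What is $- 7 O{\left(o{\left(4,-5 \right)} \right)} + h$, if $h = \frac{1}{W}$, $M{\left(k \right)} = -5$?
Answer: $- \frac{3}{8} \approx -0.375$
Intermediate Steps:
$W = - \frac{8}{3}$ ($W = \left(- \frac{1}{6}\right) 16 = - \frac{8}{3} \approx -2.6667$)
$o{\left(Y,a \right)} = 0$ ($o{\left(Y,a \right)} = -5 + 5 = 0$)
$h = - \frac{3}{8}$ ($h = \frac{1}{- \frac{8}{3}} = - \frac{3}{8} \approx -0.375$)
$O{\left(T \right)} = T + T^{2}$ ($O{\left(T \right)} = \left(T^{2} + 0 T\right) + T = \left(T^{2} + 0\right) + T = T^{2} + T = T + T^{2}$)
$- 7 O{\left(o{\left(4,-5 \right)} \right)} + h = - 7 \cdot 0 \left(1 + 0\right) - \frac{3}{8} = - 7 \cdot 0 \cdot 1 - \frac{3}{8} = \left(-7\right) 0 - \frac{3}{8} = 0 - \frac{3}{8} = - \frac{3}{8}$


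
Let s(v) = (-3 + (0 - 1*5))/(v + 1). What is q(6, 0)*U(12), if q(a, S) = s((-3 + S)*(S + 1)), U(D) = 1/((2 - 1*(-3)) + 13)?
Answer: 2/9 ≈ 0.22222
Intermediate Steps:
U(D) = 1/18 (U(D) = 1/((2 + 3) + 13) = 1/(5 + 13) = 1/18)
s(v) = -8/(1 + v) (s(v) = (-3 + (0 - 5))/(1 + v) = (-3 - 5)/(1 + v) = -8/(1 + v))
q(a, S) = -8/(1 + (1 + S)*(-3 + S)) (q(a, S) = -8/(1 + (-3 + S)*(S + 1)) = -8/(1 + (-3 + S)*(1 + S)) = -8/(1 + (1 + S)*(-3 + S)))
q(6, 0)*U(12) = (8/(2 - 1*0² + 2*0))*(1/18) = (8/(2 - 1*0 + 0))*(1/18) = (8/(2 + 0 + 0))*(1/18) = (8/2)*(1/18) = (8*(½))*(1/18) = 4*(1/18) = 2/9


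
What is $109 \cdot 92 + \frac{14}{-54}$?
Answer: $\frac{270749}{27} \approx 10028.0$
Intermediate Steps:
$109 \cdot 92 + \frac{14}{-54} = 10028 + 14 \left(- \frac{1}{54}\right) = 10028 - \frac{7}{27} = \frac{270749}{27}$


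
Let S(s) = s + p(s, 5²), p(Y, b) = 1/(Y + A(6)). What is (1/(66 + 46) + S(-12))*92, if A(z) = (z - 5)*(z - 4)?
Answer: -155733/140 ≈ -1112.4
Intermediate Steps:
A(z) = (-5 + z)*(-4 + z)
p(Y, b) = 1/(2 + Y) (p(Y, b) = 1/(Y + (20 + 6² - 9*6)) = 1/(Y + (20 + 36 - 54)) = 1/(Y + 2) = 1/(2 + Y))
S(s) = s + 1/(2 + s)
(1/(66 + 46) + S(-12))*92 = (1/(66 + 46) + (1 - 12*(2 - 12))/(2 - 12))*92 = (1/112 + (1 - 12*(-10))/(-10))*92 = (1/112 - (1 + 120)/10)*92 = (1/112 - ⅒*121)*92 = (1/112 - 121/10)*92 = -6771/560*92 = -155733/140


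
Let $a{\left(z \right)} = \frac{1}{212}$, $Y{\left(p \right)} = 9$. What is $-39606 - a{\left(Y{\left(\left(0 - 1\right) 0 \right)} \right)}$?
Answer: $- \frac{8396473}{212} \approx -39606.0$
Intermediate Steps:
$a{\left(z \right)} = \frac{1}{212}$
$-39606 - a{\left(Y{\left(\left(0 - 1\right) 0 \right)} \right)} = -39606 - \frac{1}{212} = - \frac{8396473}{212}$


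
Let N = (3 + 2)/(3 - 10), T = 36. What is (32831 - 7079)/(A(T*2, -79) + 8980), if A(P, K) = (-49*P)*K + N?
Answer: 180264/2013839 ≈ 0.089513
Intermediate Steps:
N = -5/7 (N = 5/(-7) = 5*(-⅐) = -5/7 ≈ -0.71429)
A(P, K) = -5/7 - 49*K*P (A(P, K) = (-49*P)*K - 5/7 = -49*K*P - 5/7 = -5/7 - 49*K*P)
(32831 - 7079)/(A(T*2, -79) + 8980) = (32831 - 7079)/((-5/7 - 49*(-79)*36*2) + 8980) = 25752/((-5/7 - 49*(-79)*72) + 8980) = 25752/((-5/7 + 278712) + 8980) = 25752/(1950979/7 + 8980) = 25752/(2013839/7) = 25752*(7/2013839) = 180264/2013839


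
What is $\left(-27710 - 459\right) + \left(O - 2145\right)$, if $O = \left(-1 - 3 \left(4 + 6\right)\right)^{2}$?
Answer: $-29353$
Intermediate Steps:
$O = 961$ ($O = \left(-1 - 30\right)^{2} = \left(-31\right)^{2} = 961$)
$\left(-27710 - 459\right) + \left(O - 2145\right) = \left(-27710 - 459\right) + \left(961 - 2145\right) = -28169 + \left(961 - 2145\right) = -28169 - 1184 = -29353$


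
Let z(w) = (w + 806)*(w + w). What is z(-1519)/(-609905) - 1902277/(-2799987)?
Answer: -4904826787093/1707726071235 ≈ -2.8721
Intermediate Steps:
z(w) = 2*w*(806 + w) (z(w) = (806 + w)*(2*w) = 2*w*(806 + w))
z(-1519)/(-609905) - 1902277/(-2799987) = (2*(-1519)*(806 - 1519))/(-609905) - 1902277/(-2799987) = (2*(-1519)*(-713))*(-1/609905) - 1902277*(-1/2799987) = 2166094*(-1/609905) + 1902277/2799987 = -2166094/609905 + 1902277/2799987 = -4904826787093/1707726071235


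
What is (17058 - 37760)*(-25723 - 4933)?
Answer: 634640512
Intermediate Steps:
(17058 - 37760)*(-25723 - 4933) = -20702*(-30656) = 634640512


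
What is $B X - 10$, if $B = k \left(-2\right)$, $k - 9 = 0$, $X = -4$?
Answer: $62$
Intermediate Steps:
$k = 9$ ($k = 9 + 0 = 9$)
$B = -18$ ($B = 9 \left(-2\right) = -18$)
$B X - 10 = \left(-18\right) \left(-4\right) - 10 = 72 - 10 = 62$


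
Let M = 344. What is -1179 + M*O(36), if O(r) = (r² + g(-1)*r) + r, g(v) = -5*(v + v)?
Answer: 580869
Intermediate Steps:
g(v) = -10*v
O(r) = r² + 11*r (O(r) = (r² + (-10*(-1))*r) + r = (r² + 10*r) + r = r² + 11*r)
-1179 + M*O(36) = -1179 + 344*(36*(11 + 36)) = -1179 + 344*(36*47) = -1179 + 344*1692 = -1179 + 582048 = 580869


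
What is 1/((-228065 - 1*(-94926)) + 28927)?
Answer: -1/104212 ≈ -9.5958e-6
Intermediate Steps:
1/((-228065 - 1*(-94926)) + 28927) = 1/((-228065 + 94926) + 28927) = 1/(-133139 + 28927) = 1/(-104212) = -1/104212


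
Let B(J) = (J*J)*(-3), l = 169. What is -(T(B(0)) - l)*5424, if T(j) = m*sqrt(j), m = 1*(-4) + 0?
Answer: 916656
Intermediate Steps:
m = -4 (m = -4 + 0 = -4)
B(J) = -3*J**2 (B(J) = J**2*(-3) = -3*J**2)
T(j) = -4*sqrt(j)
-(T(B(0)) - l)*5424 = -(-4*sqrt(-3*0**2) - 1*169)*5424 = -(-4*sqrt(-3*0) - 169)*5424 = -(-4*sqrt(0) - 169)*5424 = -(-4*0 - 169)*5424 = -(0 - 169)*5424 = -(-169)*5424 = -1*(-916656) = 916656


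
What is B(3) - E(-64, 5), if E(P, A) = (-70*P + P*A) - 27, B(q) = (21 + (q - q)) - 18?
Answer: -4130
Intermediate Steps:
B(q) = 3 (B(q) = (21 + 0) - 18 = 21 - 18 = 3)
E(P, A) = -27 - 70*P + A*P (E(P, A) = (-70*P + A*P) - 27 = -27 - 70*P + A*P)
B(3) - E(-64, 5) = 3 - (-27 - 70*(-64) + 5*(-64)) = 3 - (-27 + 4480 - 320) = 3 - 1*4133 = 3 - 4133 = -4130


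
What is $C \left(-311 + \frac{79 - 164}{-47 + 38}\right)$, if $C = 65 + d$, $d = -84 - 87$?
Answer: $\frac{287684}{9} \approx 31965.0$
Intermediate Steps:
$d = -171$
$C = -106$ ($C = 65 - 171 = -106$)
$C \left(-311 + \frac{79 - 164}{-47 + 38}\right) = - 106 \left(-311 + \frac{79 - 164}{-47 + 38}\right) = - 106 \left(-311 - \frac{85}{-9}\right) = - 106 \left(-311 - - \frac{85}{9}\right) = - 106 \left(-311 + \frac{85}{9}\right) = \left(-106\right) \left(- \frac{2714}{9}\right) = \frac{287684}{9}$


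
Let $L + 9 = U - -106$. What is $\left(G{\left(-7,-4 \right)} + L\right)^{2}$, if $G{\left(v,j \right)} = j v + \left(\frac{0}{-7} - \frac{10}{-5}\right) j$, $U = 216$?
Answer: $110889$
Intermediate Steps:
$L = 313$ ($L = -9 + \left(216 - -106\right) = -9 + \left(216 + 106\right) = -9 + 322 = 313$)
$G{\left(v,j \right)} = 2 j + j v$ ($G{\left(v,j \right)} = j v + \left(0 \left(- \frac{1}{7}\right) - -2\right) j = j v + \left(0 + 2\right) j = j v + 2 j = 2 j + j v$)
$\left(G{\left(-7,-4 \right)} + L\right)^{2} = \left(- 4 \left(2 - 7\right) + 313\right)^{2} = \left(\left(-4\right) \left(-5\right) + 313\right)^{2} = \left(20 + 313\right)^{2} = 333^{2} = 110889$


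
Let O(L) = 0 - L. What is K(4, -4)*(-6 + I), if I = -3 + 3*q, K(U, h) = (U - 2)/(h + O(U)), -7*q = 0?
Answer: 9/4 ≈ 2.2500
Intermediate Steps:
O(L) = -L
q = 0 (q = -⅐*0 = 0)
K(U, h) = (-2 + U)/(h - U) (K(U, h) = (U - 2)/(h - U) = (-2 + U)/(h - U))
I = -3 (I = -3 + 3*0 = -3 + 0 = -3)
K(4, -4)*(-6 + I) = ((2 - 1*4)/(4 - 1*(-4)))*(-6 - 3) = ((2 - 4)/(4 + 4))*(-9) = (-2/8)*(-9) = ((⅛)*(-2))*(-9) = -¼*(-9) = 9/4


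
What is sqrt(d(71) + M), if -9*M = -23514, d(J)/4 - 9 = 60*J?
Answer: sqrt(177198)/3 ≈ 140.32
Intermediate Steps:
d(J) = 36 + 240*J (d(J) = 36 + 4*(60*J) = 36 + 240*J)
M = 7838/3 (M = -1/9*(-23514) = 7838/3 ≈ 2612.7)
sqrt(d(71) + M) = sqrt((36 + 240*71) + 7838/3) = sqrt((36 + 17040) + 7838/3) = sqrt(17076 + 7838/3) = sqrt(59066/3) = sqrt(177198)/3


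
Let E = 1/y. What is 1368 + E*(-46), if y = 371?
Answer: 507482/371 ≈ 1367.9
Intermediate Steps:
E = 1/371 ≈ 0.0026954
1368 + E*(-46) = 1368 + (1/371)*(-46) = 1368 - 46/371 = 507482/371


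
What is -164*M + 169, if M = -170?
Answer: 28049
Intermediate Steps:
-164*M + 169 = -164*(-170) + 169 = 27880 + 169 = 28049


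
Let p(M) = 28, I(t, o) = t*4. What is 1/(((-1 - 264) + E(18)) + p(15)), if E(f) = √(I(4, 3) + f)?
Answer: -237/56135 - √34/56135 ≈ -0.0043258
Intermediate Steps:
I(t, o) = 4*t
E(f) = √(16 + f) (E(f) = √(4*4 + f) = √(16 + f))
1/(((-1 - 264) + E(18)) + p(15)) = 1/(((-1 - 264) + √(16 + 18)) + 28) = 1/((-265 + √34) + 28) = 1/(-237 + √34)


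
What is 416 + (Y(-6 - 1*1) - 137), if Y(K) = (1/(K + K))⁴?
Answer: 10718065/38416 ≈ 279.00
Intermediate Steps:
Y(K) = 1/(16*K⁴) (Y(K) = (1/(2*K))⁴ = 1/(16*K⁴))
416 + (Y(-6 - 1*1) - 137) = 416 + (1/(16*(-6 - 1*1)⁴) - 137) = 416 + (1/(16*(-6 - 1)⁴) - 137) = 416 + ((1/16)/(-7)⁴ - 137) = 416 + ((1/16)*(1/2401) - 137) = 416 + (1/38416 - 137) = 416 - 5262991/38416 = 10718065/38416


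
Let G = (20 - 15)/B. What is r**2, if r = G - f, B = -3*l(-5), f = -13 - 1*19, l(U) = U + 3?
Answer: 38809/36 ≈ 1078.0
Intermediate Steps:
l(U) = 3 + U
f = -32 (f = -13 - 19 = -32)
B = 6 (B = -3*(3 - 5) = -3*(-2) = 6)
G = 5/6 (G = (20 - 15)/6 = 5*(1/6) = 5/6 ≈ 0.83333)
r = 197/6 (r = 5/6 - 1*(-32) = 5/6 + 32 = 197/6 ≈ 32.833)
r**2 = (197/6)**2 = 38809/36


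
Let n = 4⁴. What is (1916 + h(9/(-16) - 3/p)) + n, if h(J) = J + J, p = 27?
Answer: 156287/72 ≈ 2170.7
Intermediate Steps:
h(J) = 2*J
n = 256
(1916 + h(9/(-16) - 3/p)) + n = (1916 + 2*(9/(-16) - 3/27)) + 256 = (1916 + 2*(9*(-1/16) - 3*1/27)) + 256 = (1916 + 2*(-9/16 - ⅑)) + 256 = (1916 + 2*(-97/144)) + 256 = (1916 - 97/72) + 256 = 137855/72 + 256 = 156287/72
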